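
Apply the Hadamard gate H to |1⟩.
1/√2|0⟩ - 1/√2|1⟩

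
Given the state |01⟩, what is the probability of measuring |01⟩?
1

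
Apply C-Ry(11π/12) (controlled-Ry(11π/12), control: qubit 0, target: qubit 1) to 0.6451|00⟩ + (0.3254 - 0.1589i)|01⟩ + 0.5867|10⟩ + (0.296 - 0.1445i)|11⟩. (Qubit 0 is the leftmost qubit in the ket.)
0.6451|00⟩ + (0.3254 - 0.1589i)|01⟩ + (-0.2169 + 0.1433i)|10⟩ + (0.6203 - 0.01886i)|11⟩

C-Ry(11π/12) leaves the control-|0⟩ kets |00⟩, |01⟩ unchanged and applies Ry(11π/12) to qubit 1 on the control-|1⟩ pair (|10⟩, |11⟩).
Ry(11π/12) = [[cos(θ/2), −sin(θ/2)], [sin(θ/2), cos(θ/2)]]; θ = 11π/12, cos(θ/2) ≈ 0.130526, sin(θ/2) ≈ 0.991445.
With a = amp(|10⟩) = 0.5867 and b = amp(|11⟩) = (0.296 - 0.1445i):
new amp(|10⟩) = (0.130526)·a + (-0.991445)·b = (-0.2169 + 0.1433i)
new amp(|11⟩) = (0.991445)·a + (0.130526)·b = (0.6203 - 0.01886i)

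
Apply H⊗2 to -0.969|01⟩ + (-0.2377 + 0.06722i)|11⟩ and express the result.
(-0.6034 + 0.03361i)|00⟩ + (0.6034 - 0.03361i)|01⟩ + (-0.3657 - 0.03361i)|10⟩ + (0.3657 + 0.03361i)|11⟩

H⊗2 gives amp(|y⟩) = (1/2) Σ_x (−1)^(x·y) amp(|x⟩), where x·y is the number of positions in which both x and y have a 1.
|00⟩: (-0.969 + (-0.2377 + 0.06722i))/2 = (-0.6034 + 0.03361i)
|01⟩: (0.969 - (-0.2377 + 0.06722i))/2 = (0.6034 - 0.03361i)
|10⟩: (-0.969 - (-0.2377 + 0.06722i))/2 = (-0.3657 - 0.03361i)
|11⟩: (0.969 + (-0.2377 + 0.06722i))/2 = (0.3657 + 0.03361i)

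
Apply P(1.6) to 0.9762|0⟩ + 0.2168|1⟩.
0.9762|0⟩ + (-0.00633 + 0.2167i)|1⟩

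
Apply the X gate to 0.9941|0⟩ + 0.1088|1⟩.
0.1088|0⟩ + 0.9941|1⟩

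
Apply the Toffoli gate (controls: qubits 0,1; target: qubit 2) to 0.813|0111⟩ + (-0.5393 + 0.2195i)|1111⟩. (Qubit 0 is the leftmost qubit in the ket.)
0.813|0111⟩ + (-0.5393 + 0.2195i)|1101⟩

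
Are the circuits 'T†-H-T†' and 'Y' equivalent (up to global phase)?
No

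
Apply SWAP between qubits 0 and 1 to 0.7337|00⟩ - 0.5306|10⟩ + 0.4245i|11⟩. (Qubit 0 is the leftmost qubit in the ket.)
0.7337|00⟩ - 0.5306|01⟩ + 0.4245i|11⟩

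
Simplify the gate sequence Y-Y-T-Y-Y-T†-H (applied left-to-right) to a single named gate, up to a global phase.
H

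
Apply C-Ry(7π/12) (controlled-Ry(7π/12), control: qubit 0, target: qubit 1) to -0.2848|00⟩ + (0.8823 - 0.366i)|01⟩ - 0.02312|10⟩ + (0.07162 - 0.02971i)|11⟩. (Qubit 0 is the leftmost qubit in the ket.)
-0.2848|00⟩ + (0.8823 - 0.366i)|01⟩ + (-0.07089 + 0.02357i)|10⟩ + (0.02526 - 0.01809i)|11⟩

C-Ry(7π/12) leaves the control-|0⟩ kets |00⟩, |01⟩ unchanged and applies Ry(7π/12) to qubit 1 on the control-|1⟩ pair (|10⟩, |11⟩).
Ry(7π/12) = [[cos(θ/2), −sin(θ/2)], [sin(θ/2), cos(θ/2)]]; θ = 7π/12, cos(θ/2) ≈ 0.608761, sin(θ/2) ≈ 0.793353.
With a = amp(|10⟩) = -0.02312 and b = amp(|11⟩) = (0.07162 - 0.02971i):
new amp(|10⟩) = (0.608761)·a + (-0.793353)·b = (-0.07089 + 0.02357i)
new amp(|11⟩) = (0.793353)·a + (0.608761)·b = (0.02526 - 0.01809i)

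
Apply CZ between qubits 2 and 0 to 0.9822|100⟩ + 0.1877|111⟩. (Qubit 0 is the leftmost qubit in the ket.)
0.9822|100⟩ - 0.1877|111⟩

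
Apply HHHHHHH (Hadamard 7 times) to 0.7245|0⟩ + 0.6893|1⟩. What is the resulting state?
0.9997|0⟩ + 0.02489|1⟩

H² = I, so H^7 = H: a single Hadamard. With (a, b) = (0.7245, 0.6893), H gives ((a + b)/√2, (a − b)/√2) = (0.9997, 0.02489).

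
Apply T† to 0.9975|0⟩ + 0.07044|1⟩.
0.9975|0⟩ + (0.04981 - 0.04981i)|1⟩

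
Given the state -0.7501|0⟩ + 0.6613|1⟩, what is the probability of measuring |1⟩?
0.4373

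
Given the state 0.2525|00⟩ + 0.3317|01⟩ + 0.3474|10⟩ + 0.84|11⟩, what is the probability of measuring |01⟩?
0.11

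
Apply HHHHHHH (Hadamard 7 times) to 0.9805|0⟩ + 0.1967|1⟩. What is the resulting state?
0.8324|0⟩ + 0.5542|1⟩

H² = I, so H^7 = H: a single Hadamard. With (a, b) = (0.9805, 0.1967), H gives ((a + b)/√2, (a − b)/√2) = (0.8324, 0.5542).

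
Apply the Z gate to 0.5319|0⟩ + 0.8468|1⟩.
0.5319|0⟩ - 0.8468|1⟩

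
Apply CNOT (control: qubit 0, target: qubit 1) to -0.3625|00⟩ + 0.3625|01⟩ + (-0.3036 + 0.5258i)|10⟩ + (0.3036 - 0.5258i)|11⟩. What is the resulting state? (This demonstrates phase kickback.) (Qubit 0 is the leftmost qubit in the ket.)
-0.3625|00⟩ + 0.3625|01⟩ + (0.3036 - 0.5258i)|10⟩ + (-0.3036 + 0.5258i)|11⟩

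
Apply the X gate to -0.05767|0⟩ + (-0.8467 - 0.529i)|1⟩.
(-0.8467 - 0.529i)|0⟩ - 0.05767|1⟩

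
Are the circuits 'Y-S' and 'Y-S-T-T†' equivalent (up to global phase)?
Yes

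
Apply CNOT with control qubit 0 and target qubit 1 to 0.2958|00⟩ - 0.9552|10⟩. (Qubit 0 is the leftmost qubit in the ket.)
0.2958|00⟩ - 0.9552|11⟩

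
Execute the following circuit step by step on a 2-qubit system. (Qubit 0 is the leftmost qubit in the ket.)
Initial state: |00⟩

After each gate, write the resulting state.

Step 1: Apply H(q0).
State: 1/√2|00⟩ + 1/√2|10⟩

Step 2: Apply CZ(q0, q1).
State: 1/√2|00⟩ + 1/√2|10⟩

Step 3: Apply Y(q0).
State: -(1/√2)i|00⟩ + (1/√2)i|10⟩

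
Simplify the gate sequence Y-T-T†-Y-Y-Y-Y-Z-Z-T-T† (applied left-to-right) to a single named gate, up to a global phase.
Y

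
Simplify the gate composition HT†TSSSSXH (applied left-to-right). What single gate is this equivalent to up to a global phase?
Z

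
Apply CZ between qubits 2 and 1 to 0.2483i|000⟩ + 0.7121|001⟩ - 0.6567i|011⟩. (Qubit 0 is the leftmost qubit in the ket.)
0.2483i|000⟩ + 0.7121|001⟩ + 0.6567i|011⟩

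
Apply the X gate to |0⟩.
|1⟩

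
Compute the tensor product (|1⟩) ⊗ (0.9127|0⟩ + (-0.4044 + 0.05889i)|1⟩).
0.9127|10⟩ + (-0.4044 + 0.05889i)|11⟩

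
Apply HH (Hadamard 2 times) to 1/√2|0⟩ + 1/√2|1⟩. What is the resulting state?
1/√2|0⟩ + 1/√2|1⟩

H² = I, so an even number of Hadamards cancels: H^2 = I and the state is unchanged.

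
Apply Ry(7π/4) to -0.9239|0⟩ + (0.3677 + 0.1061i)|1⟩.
(0.7129 - 0.0406i)|0⟩ + (-0.6933 - 0.09802i)|1⟩

Ry(7π/4) = [[cos(θ/2), −sin(θ/2)], [sin(θ/2), cos(θ/2)]]; θ = 7π/4, cos(θ/2) ≈ -0.92388, sin(θ/2) ≈ 0.382683.
With a = amp(|0⟩) = -0.9239 and b = amp(|1⟩) = (0.3677 + 0.1061i):
new amp(|0⟩) = (-0.92388)·a + (-0.382683)·b = (0.7129 - 0.0406i)
new amp(|1⟩) = (0.382683)·a + (-0.92388)·b = (-0.6933 - 0.09802i)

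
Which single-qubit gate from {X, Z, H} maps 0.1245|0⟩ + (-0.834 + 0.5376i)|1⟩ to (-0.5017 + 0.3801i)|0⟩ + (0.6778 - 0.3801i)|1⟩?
H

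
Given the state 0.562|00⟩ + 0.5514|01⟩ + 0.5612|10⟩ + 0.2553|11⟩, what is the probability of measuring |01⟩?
0.304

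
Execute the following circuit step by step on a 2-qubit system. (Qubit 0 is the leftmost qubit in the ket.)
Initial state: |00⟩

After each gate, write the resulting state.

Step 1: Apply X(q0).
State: |10⟩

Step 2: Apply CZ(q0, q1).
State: |10⟩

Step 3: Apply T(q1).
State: |10⟩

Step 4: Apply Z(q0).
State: -|10⟩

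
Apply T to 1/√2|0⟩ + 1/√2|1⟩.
1/√2|0⟩ + (1/2 + (1/2)i)|1⟩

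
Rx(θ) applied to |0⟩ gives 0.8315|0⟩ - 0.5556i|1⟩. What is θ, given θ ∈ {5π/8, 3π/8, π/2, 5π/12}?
3π/8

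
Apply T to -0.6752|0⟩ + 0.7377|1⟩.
-0.6752|0⟩ + (0.5216 + 0.5216i)|1⟩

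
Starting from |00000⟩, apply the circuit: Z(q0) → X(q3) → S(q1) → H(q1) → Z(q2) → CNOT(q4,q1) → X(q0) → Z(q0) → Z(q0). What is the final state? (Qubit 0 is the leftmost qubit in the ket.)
1/√2|10010⟩ + 1/√2|11010⟩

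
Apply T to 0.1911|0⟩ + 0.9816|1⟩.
0.1911|0⟩ + (0.6941 + 0.6941i)|1⟩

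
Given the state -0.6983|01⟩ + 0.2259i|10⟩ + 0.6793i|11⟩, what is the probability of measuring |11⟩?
0.4614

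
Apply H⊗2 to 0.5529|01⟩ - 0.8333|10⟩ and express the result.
-0.1402|00⟩ - 0.6931|01⟩ + 0.6931|10⟩ + 0.1402|11⟩

H⊗2 gives amp(|y⟩) = (1/2) Σ_x (−1)^(x·y) amp(|x⟩), where x·y is the number of positions in which both x and y have a 1.
|00⟩: (0.5529 - 0.8333)/2 = -0.1402
|01⟩: (-0.5529 - 0.8333)/2 = -0.6931
|10⟩: (0.5529 + 0.8333)/2 = 0.6931
|11⟩: (-0.5529 + 0.8333)/2 = 0.1402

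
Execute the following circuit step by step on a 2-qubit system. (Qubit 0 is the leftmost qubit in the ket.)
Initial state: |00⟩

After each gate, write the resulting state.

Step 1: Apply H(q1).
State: 1/√2|00⟩ + 1/√2|01⟩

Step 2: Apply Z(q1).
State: 1/√2|00⟩ - 1/√2|01⟩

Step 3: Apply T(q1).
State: 1/√2|00⟩ + (-1/2 - (1/2)i)|01⟩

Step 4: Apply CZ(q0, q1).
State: 1/√2|00⟩ + (-1/2 - (1/2)i)|01⟩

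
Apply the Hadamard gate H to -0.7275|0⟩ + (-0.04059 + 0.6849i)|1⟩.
(-0.5431 + 0.4843i)|0⟩ + (-0.4857 - 0.4843i)|1⟩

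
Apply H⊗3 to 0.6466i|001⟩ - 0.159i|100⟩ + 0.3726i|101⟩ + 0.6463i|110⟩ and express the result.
0.5326i|000⟩ - 0.1881i|001⟩ + 0.07563i|010⟩ - 0.6451i|011⟩ - 0.07541i|100⟩ - 0.2692i|101⟩ + 0.3816i|110⟩ + 0.1878i|111⟩

H⊗3 gives amp(|y⟩) = (1/2√2) Σ_x (−1)^(x·y) amp(|x⟩), where x·y is the number of positions in which both x and y have a 1.
|000⟩: (0.6466i - 0.159i + 0.3726i + 0.6463i)/(2√2) = 0.5326i
|001⟩: (-0.6466i - 0.159i - 0.3726i + 0.6463i)/(2√2) = -0.1881i
|010⟩: (0.6466i - 0.159i + 0.3726i - 0.6463i)/(2√2) = 0.07563i
|011⟩: (-0.6466i - 0.159i - 0.3726i - 0.6463i)/(2√2) = -0.6451i
|100⟩: (0.6466i + 0.159i - 0.3726i - 0.6463i)/(2√2) = -0.07541i
|101⟩: (-0.6466i + 0.159i + 0.3726i - 0.6463i)/(2√2) = -0.2692i
|110⟩: (0.6466i + 0.159i - 0.3726i + 0.6463i)/(2√2) = 0.3816i
|111⟩: (-0.6466i + 0.159i + 0.3726i + 0.6463i)/(2√2) = 0.1878i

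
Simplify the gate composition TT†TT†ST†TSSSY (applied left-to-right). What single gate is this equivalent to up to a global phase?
Y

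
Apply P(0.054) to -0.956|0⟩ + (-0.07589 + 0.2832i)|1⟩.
-0.956|0⟩ + (-0.09106 + 0.2787i)|1⟩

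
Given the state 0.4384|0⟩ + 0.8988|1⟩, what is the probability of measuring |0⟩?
0.1922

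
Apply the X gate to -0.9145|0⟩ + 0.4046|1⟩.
0.4046|0⟩ - 0.9145|1⟩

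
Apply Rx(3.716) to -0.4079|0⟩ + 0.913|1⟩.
(0.1155 - 0.8756i)|0⟩ + (-0.2586 + 0.3912i)|1⟩

Rx(3.716) = [[cos(θ/2), −i·sin(θ/2)], [−i·sin(θ/2), cos(θ/2)]]; θ = 3.716, cos(θ/2) ≈ -0.283272, sin(θ/2) ≈ 0.95904.
With a = amp(|0⟩) = -0.4079 and b = amp(|1⟩) = 0.913:
new amp(|0⟩) = (-0.283272)·a + (-0.95904i)·b = (0.1155 - 0.8756i)
new amp(|1⟩) = (-0.95904i)·a + (-0.283272)·b = (-0.2586 + 0.3912i)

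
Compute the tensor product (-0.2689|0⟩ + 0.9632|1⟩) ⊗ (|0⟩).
-0.2689|00⟩ + 0.9632|10⟩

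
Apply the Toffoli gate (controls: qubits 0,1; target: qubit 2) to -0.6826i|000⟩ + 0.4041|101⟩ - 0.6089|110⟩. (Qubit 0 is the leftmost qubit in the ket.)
-0.6826i|000⟩ + 0.4041|101⟩ - 0.6089|111⟩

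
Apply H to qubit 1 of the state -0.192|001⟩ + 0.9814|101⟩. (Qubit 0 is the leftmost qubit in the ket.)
-0.1358|001⟩ - 0.1358|011⟩ + 0.694|101⟩ + 0.694|111⟩

H on qubit 1 mixes each pair of kets that differ only in qubit 1: amplitudes (a, b) of (|…0…⟩, |…1…⟩) become ((a + b)/√2, (a − b)/√2). Kets absent from the input have amplitude 0.
(|001⟩, |011⟩): (a, b) = (-0.192, 0) → (-0.1358, -0.1358)
(|101⟩, |111⟩): (a, b) = (0.9814, 0) → (0.694, 0.694)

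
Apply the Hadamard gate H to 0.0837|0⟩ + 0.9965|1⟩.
0.7638|0⟩ - 0.6454|1⟩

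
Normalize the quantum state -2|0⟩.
-|0⟩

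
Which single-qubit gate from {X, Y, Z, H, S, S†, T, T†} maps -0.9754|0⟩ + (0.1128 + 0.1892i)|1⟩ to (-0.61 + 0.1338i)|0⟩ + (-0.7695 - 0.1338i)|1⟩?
H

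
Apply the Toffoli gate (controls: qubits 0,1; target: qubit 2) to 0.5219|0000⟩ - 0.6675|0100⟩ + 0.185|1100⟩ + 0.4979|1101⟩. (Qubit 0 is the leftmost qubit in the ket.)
0.5219|0000⟩ - 0.6675|0100⟩ + 0.185|1110⟩ + 0.4979|1111⟩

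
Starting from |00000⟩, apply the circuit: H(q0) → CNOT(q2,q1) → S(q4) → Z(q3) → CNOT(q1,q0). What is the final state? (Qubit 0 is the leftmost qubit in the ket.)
1/√2|00000⟩ + 1/√2|10000⟩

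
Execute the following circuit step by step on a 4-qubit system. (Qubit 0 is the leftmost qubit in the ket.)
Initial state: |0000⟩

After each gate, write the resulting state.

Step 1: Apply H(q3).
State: 1/√2|0000⟩ + 1/√2|0001⟩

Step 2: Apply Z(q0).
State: 1/√2|0000⟩ + 1/√2|0001⟩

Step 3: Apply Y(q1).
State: (1/√2)i|0100⟩ + (1/√2)i|0101⟩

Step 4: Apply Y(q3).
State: 1/√2|0100⟩ - 1/√2|0101⟩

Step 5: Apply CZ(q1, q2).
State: 1/√2|0100⟩ - 1/√2|0101⟩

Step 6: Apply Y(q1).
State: -(1/√2)i|0000⟩ + (1/√2)i|0001⟩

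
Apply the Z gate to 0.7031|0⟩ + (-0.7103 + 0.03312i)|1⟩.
0.7031|0⟩ + (0.7103 - 0.03312i)|1⟩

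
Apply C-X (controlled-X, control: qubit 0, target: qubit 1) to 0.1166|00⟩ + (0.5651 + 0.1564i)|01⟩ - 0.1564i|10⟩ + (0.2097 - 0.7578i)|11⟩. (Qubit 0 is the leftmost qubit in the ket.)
0.1166|00⟩ + (0.5651 + 0.1564i)|01⟩ + (0.2097 - 0.7578i)|10⟩ - 0.1564i|11⟩

C-X leaves the control-|0⟩ kets |00⟩, |01⟩ unchanged and applies X to qubit 1 on the control-|1⟩ pair (|10⟩, |11⟩).
X = [[0, 1], [1, 0]].
With a = amp(|10⟩) = -0.1564i and b = amp(|11⟩) = (0.2097 - 0.7578i):
new amp(|10⟩) = (1)·b = (0.2097 - 0.7578i)
new amp(|11⟩) = (1)·a = -0.1564i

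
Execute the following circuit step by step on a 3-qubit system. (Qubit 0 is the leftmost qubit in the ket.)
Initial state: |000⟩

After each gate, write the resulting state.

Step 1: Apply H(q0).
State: 1/√2|000⟩ + 1/√2|100⟩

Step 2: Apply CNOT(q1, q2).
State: 1/√2|000⟩ + 1/√2|100⟩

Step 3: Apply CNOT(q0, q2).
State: 1/√2|000⟩ + 1/√2|101⟩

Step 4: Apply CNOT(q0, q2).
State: 1/√2|000⟩ + 1/√2|100⟩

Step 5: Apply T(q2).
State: 1/√2|000⟩ + 1/√2|100⟩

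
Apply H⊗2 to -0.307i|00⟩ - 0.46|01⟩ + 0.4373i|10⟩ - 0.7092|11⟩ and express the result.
(-0.5846 + 0.06515i)|00⟩ + (0.5846 + 0.06515i)|01⟩ + (0.1246 - 0.3722i)|10⟩ + (-0.1246 - 0.3722i)|11⟩

H⊗2 gives amp(|y⟩) = (1/2) Σ_x (−1)^(x·y) amp(|x⟩), where x·y is the number of positions in which both x and y have a 1.
|00⟩: (-0.307i - 0.46 + 0.4373i - 0.7092)/2 = (-0.5846 + 0.06515i)
|01⟩: (-0.307i + 0.46 + 0.4373i + 0.7092)/2 = (0.5846 + 0.06515i)
|10⟩: (-0.307i - 0.46 - 0.4373i + 0.7092)/2 = (0.1246 - 0.3722i)
|11⟩: (-0.307i + 0.46 - 0.4373i - 0.7092)/2 = (-0.1246 - 0.3722i)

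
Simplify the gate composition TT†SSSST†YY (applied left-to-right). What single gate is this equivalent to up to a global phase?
T†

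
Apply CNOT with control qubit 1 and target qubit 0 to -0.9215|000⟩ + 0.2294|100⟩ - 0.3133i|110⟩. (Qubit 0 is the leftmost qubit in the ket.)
-0.9215|000⟩ - 0.3133i|010⟩ + 0.2294|100⟩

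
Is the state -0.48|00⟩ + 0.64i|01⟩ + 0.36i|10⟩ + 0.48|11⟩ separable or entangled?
Separable

Writing the state as a|00⟩ + b|01⟩ + c|10⟩ + d|11⟩, it is a product state iff ad − bc = 0.
Here (a, b, c, d) = (-0.48, 0.64i, 0.36i, 0.48): ad − bc = (-0.48)(0.48) − (0.64i)(0.36i) = 0, so the state is separable.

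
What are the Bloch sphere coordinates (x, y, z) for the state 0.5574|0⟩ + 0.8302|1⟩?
(0.9255, 0, -0.3785)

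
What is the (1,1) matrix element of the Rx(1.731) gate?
0.6483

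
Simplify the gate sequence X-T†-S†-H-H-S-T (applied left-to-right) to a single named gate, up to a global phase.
X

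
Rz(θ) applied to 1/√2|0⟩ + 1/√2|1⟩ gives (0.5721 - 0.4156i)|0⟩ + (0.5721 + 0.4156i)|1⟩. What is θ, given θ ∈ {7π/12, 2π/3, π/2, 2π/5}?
2π/5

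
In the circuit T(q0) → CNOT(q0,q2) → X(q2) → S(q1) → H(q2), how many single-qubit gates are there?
4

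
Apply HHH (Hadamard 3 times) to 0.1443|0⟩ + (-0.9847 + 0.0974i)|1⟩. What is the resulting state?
(-0.5943 + 0.06887i)|0⟩ + (0.7983 - 0.06887i)|1⟩

H² = I, so H^3 = H: a single Hadamard. With (a, b) = (0.1443, (-0.9847 + 0.0974i)), H gives ((a + b)/√2, (a − b)/√2) = ((-0.5943 + 0.06887i), (0.7983 - 0.06887i)).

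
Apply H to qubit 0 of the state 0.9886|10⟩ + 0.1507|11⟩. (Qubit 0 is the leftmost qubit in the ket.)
0.699|00⟩ + 0.1066|01⟩ - 0.699|10⟩ - 0.1066|11⟩

H on qubit 0 mixes each pair of kets that differ only in qubit 0: amplitudes (a, b) of (|…0…⟩, |…1…⟩) become ((a + b)/√2, (a − b)/√2). Kets absent from the input have amplitude 0.
(|00⟩, |10⟩): (a, b) = (0, 0.9886) → (0.699, -0.699)
(|01⟩, |11⟩): (a, b) = (0, 0.1507) → (0.1066, -0.1066)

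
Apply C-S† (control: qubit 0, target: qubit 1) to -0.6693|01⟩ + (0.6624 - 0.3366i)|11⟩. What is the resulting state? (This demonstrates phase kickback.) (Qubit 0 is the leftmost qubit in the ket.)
-0.6693|01⟩ + (-0.3366 - 0.6624i)|11⟩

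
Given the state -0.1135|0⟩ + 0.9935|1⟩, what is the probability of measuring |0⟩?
0.01288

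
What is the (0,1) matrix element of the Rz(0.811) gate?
0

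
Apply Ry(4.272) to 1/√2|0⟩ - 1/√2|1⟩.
0.2184|0⟩ + 0.9759|1⟩

Ry(4.272) = [[cos(θ/2), −sin(θ/2)], [sin(θ/2), cos(θ/2)]]; θ = 4.272, cos(θ/2) ≈ -0.535588, sin(θ/2) ≈ 0.84448.
With a = amp(|0⟩) = 1/√2 and b = amp(|1⟩) = -1/√2:
new amp(|0⟩) = (-0.535588)·a + (-0.84448)·b = 0.2184
new amp(|1⟩) = (0.84448)·a + (-0.535588)·b = 0.9759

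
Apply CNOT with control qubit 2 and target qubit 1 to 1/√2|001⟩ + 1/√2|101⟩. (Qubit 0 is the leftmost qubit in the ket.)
1/√2|011⟩ + 1/√2|111⟩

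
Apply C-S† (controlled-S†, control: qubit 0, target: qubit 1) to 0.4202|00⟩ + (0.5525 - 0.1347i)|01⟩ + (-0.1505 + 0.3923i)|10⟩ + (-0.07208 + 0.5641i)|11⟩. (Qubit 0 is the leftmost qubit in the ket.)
0.4202|00⟩ + (0.5525 - 0.1347i)|01⟩ + (-0.1505 + 0.3923i)|10⟩ + (0.5641 + 0.07208i)|11⟩

C-S† leaves the control-|0⟩ kets |00⟩, |01⟩ unchanged and applies S† to qubit 1 on the control-|1⟩ pair (|10⟩, |11⟩).
S† = [[1, 0], [0, -i]].
With a = amp(|10⟩) = (-0.1505 + 0.3923i) and b = amp(|11⟩) = (-0.07208 + 0.5641i):
new amp(|10⟩) = (1)·a = (-0.1505 + 0.3923i)
new amp(|11⟩) = (-i)·b = (0.5641 + 0.07208i)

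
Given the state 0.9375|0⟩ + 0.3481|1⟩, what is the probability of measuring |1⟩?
0.1212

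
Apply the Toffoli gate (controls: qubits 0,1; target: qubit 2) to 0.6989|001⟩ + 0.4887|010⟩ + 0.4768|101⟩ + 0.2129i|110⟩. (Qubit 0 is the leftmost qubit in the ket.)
0.6989|001⟩ + 0.4887|010⟩ + 0.4768|101⟩ + 0.2129i|111⟩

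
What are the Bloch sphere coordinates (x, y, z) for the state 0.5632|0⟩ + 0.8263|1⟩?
(0.9307, 0, -0.3656)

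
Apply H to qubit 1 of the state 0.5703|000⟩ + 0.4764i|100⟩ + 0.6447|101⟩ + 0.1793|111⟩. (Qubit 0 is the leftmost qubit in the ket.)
0.4033|000⟩ + 0.4033|010⟩ + 0.3369i|100⟩ + 0.5827|101⟩ + 0.3369i|110⟩ + 0.3291|111⟩

H on qubit 1 mixes each pair of kets that differ only in qubit 1: amplitudes (a, b) of (|…0…⟩, |…1…⟩) become ((a + b)/√2, (a − b)/√2). Kets absent from the input have amplitude 0.
(|000⟩, |010⟩): (a, b) = (0.5703, 0) → (0.4033, 0.4033)
(|100⟩, |110⟩): (a, b) = (0.4764i, 0) → (0.3369i, 0.3369i)
(|101⟩, |111⟩): (a, b) = (0.6447, 0.1793) → (0.5827, 0.3291)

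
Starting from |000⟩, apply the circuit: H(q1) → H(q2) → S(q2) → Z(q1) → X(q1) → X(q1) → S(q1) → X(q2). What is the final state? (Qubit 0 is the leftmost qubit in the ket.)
(1/2)i|000⟩ + 1/2|001⟩ + 1/2|010⟩ - (1/2)i|011⟩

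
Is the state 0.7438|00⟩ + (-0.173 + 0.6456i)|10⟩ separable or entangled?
Separable

Writing the state as a|00⟩ + b|01⟩ + c|10⟩ + d|11⟩, it is a product state iff ad − bc = 0.
Here (a, b, c, d) = (0.7438, 0, (-0.173 + 0.6456i), 0): ad − bc = (0.7438)(0) − (0)(-0.173 + 0.6456i) = 0, so the state is separable.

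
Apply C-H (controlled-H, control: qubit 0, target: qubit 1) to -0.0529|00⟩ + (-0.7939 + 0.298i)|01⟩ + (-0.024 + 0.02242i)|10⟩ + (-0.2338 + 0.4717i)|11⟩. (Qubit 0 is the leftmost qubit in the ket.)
-0.0529|00⟩ + (-0.7939 + 0.298i)|01⟩ + (-0.1823 + 0.3494i)|10⟩ + (0.1484 - 0.3177i)|11⟩

C-H leaves the control-|0⟩ kets |00⟩, |01⟩ unchanged and applies H to qubit 1 on the control-|1⟩ pair (|10⟩, |11⟩).
H = [[1/√2, 1/√2], [1/√2, -1/√2]].
With a = amp(|10⟩) = (-0.024 + 0.02242i) and b = amp(|11⟩) = (-0.2338 + 0.4717i):
new amp(|10⟩) = (1/√2)·a + (1/√2)·b = (-0.1823 + 0.3494i)
new amp(|11⟩) = (1/√2)·a + (-1/√2)·b = (0.1484 - 0.3177i)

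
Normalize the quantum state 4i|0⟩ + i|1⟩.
0.9701i|0⟩ + 0.2425i|1⟩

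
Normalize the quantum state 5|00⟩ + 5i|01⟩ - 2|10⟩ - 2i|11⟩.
0.6565|00⟩ + 0.6565i|01⟩ - 0.2626|10⟩ - 0.2626i|11⟩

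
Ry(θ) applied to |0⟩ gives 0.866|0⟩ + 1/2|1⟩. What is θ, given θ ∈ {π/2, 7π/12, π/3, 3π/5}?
π/3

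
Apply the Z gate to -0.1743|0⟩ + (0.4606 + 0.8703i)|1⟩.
-0.1743|0⟩ + (-0.4606 - 0.8703i)|1⟩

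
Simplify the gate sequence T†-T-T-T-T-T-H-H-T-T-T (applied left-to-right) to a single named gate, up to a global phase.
T†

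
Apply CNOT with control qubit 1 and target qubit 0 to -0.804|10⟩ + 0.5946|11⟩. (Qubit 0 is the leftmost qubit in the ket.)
0.5946|01⟩ - 0.804|10⟩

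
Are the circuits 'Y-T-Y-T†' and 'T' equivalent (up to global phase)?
No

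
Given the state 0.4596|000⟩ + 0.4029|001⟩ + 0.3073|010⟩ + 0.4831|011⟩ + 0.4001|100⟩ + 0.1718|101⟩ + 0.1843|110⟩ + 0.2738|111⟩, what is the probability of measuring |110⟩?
0.03397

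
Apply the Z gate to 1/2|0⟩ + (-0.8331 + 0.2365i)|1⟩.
1/2|0⟩ + (0.8331 - 0.2365i)|1⟩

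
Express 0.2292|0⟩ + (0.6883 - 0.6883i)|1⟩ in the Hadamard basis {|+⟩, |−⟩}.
(0.6488 - 0.4867i)|+⟩ + (-0.3246 + 0.4867i)|−⟩

With |ψ⟩ = α|0⟩ + β|1⟩, the Hadamard-basis coefficients are ⟨+|ψ⟩ = (α + β)/√2 and ⟨−|ψ⟩ = (α − β)/√2.
Here α = 0.2292, β = (0.6883 - 0.6883i): (α + β)/√2 = (0.6488 - 0.4867i), (α − β)/√2 = (-0.3246 + 0.4867i).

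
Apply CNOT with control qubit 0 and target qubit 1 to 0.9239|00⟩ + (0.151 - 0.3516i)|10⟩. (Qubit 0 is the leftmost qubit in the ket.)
0.9239|00⟩ + (0.151 - 0.3516i)|11⟩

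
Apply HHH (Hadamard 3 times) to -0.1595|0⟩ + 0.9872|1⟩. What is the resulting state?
0.5853|0⟩ - 0.8108|1⟩

H² = I, so H^3 = H: a single Hadamard. With (a, b) = (-0.1595, 0.9872), H gives ((a + b)/√2, (a − b)/√2) = (0.5853, -0.8108).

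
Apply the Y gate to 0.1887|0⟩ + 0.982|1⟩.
-0.982i|0⟩ + 0.1887i|1⟩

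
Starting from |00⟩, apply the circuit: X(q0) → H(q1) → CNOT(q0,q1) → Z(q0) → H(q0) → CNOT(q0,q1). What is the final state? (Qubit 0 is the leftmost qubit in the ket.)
-1/2|00⟩ - 1/2|01⟩ + 1/2|10⟩ + 1/2|11⟩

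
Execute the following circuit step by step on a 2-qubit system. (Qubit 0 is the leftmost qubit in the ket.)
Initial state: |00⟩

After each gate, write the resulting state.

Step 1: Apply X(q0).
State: |10⟩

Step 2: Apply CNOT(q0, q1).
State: |11⟩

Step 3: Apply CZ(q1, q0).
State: -|11⟩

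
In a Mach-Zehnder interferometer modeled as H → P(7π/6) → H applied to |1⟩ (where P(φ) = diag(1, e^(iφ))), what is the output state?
(0.933 + 0.25i)|0⟩ + (0.06699 - 0.25i)|1⟩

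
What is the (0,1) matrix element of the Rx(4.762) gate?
-0.6894i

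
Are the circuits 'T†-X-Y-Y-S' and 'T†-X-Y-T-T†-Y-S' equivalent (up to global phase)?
Yes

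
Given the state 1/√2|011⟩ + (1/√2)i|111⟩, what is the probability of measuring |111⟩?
1/2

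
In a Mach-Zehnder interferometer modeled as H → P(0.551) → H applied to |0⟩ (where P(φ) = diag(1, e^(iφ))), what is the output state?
(0.926 + 0.2618i)|0⟩ + (0.074 - 0.2618i)|1⟩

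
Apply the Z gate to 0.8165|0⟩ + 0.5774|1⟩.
0.8165|0⟩ - 0.5774|1⟩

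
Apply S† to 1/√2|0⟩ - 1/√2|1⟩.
1/√2|0⟩ + (1/√2)i|1⟩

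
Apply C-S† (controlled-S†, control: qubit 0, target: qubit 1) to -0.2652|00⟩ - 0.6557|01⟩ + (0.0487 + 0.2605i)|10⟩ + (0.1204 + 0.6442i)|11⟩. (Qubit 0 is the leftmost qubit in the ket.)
-0.2652|00⟩ - 0.6557|01⟩ + (0.0487 + 0.2605i)|10⟩ + (0.6442 - 0.1204i)|11⟩

C-S† leaves the control-|0⟩ kets |00⟩, |01⟩ unchanged and applies S† to qubit 1 on the control-|1⟩ pair (|10⟩, |11⟩).
S† = [[1, 0], [0, -i]].
With a = amp(|10⟩) = (0.0487 + 0.2605i) and b = amp(|11⟩) = (0.1204 + 0.6442i):
new amp(|10⟩) = (1)·a = (0.0487 + 0.2605i)
new amp(|11⟩) = (-i)·b = (0.6442 - 0.1204i)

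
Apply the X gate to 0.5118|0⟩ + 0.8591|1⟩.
0.8591|0⟩ + 0.5118|1⟩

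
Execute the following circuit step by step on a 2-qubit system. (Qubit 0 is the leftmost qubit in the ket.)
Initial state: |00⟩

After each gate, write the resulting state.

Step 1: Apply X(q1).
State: |01⟩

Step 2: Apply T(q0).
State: |01⟩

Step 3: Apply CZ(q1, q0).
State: |01⟩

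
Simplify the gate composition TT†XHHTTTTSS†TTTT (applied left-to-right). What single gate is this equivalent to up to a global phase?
X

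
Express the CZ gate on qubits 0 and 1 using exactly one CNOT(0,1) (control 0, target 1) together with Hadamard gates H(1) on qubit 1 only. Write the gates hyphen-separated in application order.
H(1)-CNOT(0,1)-H(1)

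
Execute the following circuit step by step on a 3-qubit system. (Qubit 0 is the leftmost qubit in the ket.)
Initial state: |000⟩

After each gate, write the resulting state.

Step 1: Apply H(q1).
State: 1/√2|000⟩ + 1/√2|010⟩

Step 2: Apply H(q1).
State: |000⟩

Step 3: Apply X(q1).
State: |010⟩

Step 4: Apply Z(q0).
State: |010⟩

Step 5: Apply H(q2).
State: 1/√2|010⟩ + 1/√2|011⟩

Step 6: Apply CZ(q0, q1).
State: 1/√2|010⟩ + 1/√2|011⟩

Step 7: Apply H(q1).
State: 1/2|000⟩ + 1/2|001⟩ - 1/2|010⟩ - 1/2|011⟩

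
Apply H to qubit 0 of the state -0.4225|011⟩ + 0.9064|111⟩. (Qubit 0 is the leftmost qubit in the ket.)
0.3422|011⟩ - 0.9397|111⟩

H on qubit 0 mixes each pair of kets that differ only in qubit 0: amplitudes (a, b) of (|…0…⟩, |…1…⟩) become ((a + b)/√2, (a − b)/√2). Kets absent from the input have amplitude 0.
(|011⟩, |111⟩): (a, b) = (-0.4225, 0.9064) → (0.3422, -0.9397)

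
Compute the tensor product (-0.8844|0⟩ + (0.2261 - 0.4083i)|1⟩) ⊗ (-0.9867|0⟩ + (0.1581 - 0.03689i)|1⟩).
0.8726|00⟩ + (-0.1398 + 0.03263i)|01⟩ + (-0.2231 + 0.4029i)|10⟩ + (0.02068 - 0.07289i)|11⟩

amp(|b₁b₂…⟩) = product of the factor amplitudes for bits b₁, b₂, …; only kets whose every factor amplitude is nonzero survive.
|00⟩: (-0.8844)(-0.9867) = 0.8726
|01⟩: (-0.8844)(0.1581 - 0.03689i) = (-0.1398 + 0.03263i)
|10⟩: (0.2261 - 0.4083i)(-0.9867) = (-0.2231 + 0.4029i)
|11⟩: (0.2261 - 0.4083i)(0.1581 - 0.03689i) = (0.02068 - 0.07289i)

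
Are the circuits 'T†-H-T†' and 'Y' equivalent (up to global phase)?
No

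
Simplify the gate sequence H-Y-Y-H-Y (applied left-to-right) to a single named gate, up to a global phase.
Y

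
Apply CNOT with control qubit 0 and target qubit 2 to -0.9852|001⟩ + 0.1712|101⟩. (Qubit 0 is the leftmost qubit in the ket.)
-0.9852|001⟩ + 0.1712|100⟩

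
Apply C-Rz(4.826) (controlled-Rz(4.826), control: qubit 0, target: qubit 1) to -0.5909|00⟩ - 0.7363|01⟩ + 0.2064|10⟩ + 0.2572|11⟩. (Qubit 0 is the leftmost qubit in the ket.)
-0.5909|00⟩ - 0.7363|01⟩ + (-0.154 - 0.1374i)|10⟩ + (-0.1919 + 0.1712i)|11⟩

C-Rz(4.826) leaves the control-|0⟩ kets |00⟩, |01⟩ unchanged and applies Rz(4.826) to qubit 1 on the control-|1⟩ pair (|10⟩, |11⟩).
Rz(4.826) = [[e^(−iθ/2), 0], [0, e^(iθ/2)]] with e^(±iθ/2) = cos(θ/2) ± i·sin(θ/2); θ = 4.826, cos(θ/2) ≈ -0.746112, sin(θ/2) ≈ 0.66582.
With a = amp(|10⟩) = 0.2064 and b = amp(|11⟩) = 0.2572:
new amp(|10⟩) = (-0.746112 - 0.66582i)·a = (-0.154 - 0.1374i)
new amp(|11⟩) = (-0.746112 + 0.66582i)·b = (-0.1919 + 0.1712i)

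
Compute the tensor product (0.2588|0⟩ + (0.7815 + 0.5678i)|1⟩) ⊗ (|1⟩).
0.2588|01⟩ + (0.7815 + 0.5678i)|11⟩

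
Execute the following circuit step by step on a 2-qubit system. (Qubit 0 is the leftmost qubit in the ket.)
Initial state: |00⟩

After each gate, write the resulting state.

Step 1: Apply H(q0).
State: 1/√2|00⟩ + 1/√2|10⟩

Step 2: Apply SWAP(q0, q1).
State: 1/√2|00⟩ + 1/√2|01⟩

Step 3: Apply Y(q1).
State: -(1/√2)i|00⟩ + (1/√2)i|01⟩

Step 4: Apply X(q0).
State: -(1/√2)i|10⟩ + (1/√2)i|11⟩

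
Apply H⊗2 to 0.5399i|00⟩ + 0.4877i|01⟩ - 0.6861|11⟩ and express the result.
(-0.3431 + 0.5138i)|00⟩ + (0.3431 + 0.0261i)|01⟩ + (0.3431 + 0.5138i)|10⟩ + (-0.3431 + 0.0261i)|11⟩

H⊗2 gives amp(|y⟩) = (1/2) Σ_x (−1)^(x·y) amp(|x⟩), where x·y is the number of positions in which both x and y have a 1.
|00⟩: (0.5399i + 0.4877i - 0.6861)/2 = (-0.3431 + 0.5138i)
|01⟩: (0.5399i - 0.4877i + 0.6861)/2 = (0.3431 + 0.0261i)
|10⟩: (0.5399i + 0.4877i + 0.6861)/2 = (0.3431 + 0.5138i)
|11⟩: (0.5399i - 0.4877i - 0.6861)/2 = (-0.3431 + 0.0261i)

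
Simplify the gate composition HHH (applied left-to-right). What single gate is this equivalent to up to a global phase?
H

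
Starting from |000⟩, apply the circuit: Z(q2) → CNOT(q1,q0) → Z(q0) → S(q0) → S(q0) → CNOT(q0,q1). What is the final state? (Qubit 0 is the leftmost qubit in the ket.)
|000⟩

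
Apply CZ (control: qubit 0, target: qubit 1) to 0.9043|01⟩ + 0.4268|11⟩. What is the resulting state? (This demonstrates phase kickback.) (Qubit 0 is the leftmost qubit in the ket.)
0.9043|01⟩ - 0.4268|11⟩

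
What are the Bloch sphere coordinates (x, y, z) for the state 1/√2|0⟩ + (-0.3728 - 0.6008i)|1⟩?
(-0.5272, -0.8497, 0.00005952)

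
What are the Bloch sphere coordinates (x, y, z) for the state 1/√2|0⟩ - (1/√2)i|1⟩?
(0, -1, 0)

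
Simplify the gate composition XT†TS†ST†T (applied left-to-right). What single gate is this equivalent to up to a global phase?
X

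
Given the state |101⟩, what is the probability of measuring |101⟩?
1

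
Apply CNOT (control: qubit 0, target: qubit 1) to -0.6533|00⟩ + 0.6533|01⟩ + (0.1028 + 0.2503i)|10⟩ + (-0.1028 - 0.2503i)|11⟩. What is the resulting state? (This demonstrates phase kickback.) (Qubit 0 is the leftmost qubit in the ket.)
-0.6533|00⟩ + 0.6533|01⟩ + (-0.1028 - 0.2503i)|10⟩ + (0.1028 + 0.2503i)|11⟩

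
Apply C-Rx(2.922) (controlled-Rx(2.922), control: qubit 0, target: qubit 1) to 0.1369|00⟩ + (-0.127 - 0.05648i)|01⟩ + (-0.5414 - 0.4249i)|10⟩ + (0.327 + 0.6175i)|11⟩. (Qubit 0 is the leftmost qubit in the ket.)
0.1369|00⟩ + (-0.127 - 0.05648i)|01⟩ + (0.5545 - 0.3716i)|10⟩ + (-0.3865 + 0.6058i)|11⟩

C-Rx(2.922) leaves the control-|0⟩ kets |00⟩, |01⟩ unchanged and applies Rx(2.922) to qubit 1 on the control-|1⟩ pair (|10⟩, |11⟩).
Rx(2.922) = [[cos(θ/2), −i·sin(θ/2)], [−i·sin(θ/2), cos(θ/2)]]; θ = 2.922, cos(θ/2) ≈ 0.109576, sin(θ/2) ≈ 0.993978.
With a = amp(|10⟩) = (-0.5414 - 0.4249i) and b = amp(|11⟩) = (0.327 + 0.6175i):
new amp(|10⟩) = (0.109576)·a + (-0.993978i)·b = (0.5545 - 0.3716i)
new amp(|11⟩) = (-0.993978i)·a + (0.109576)·b = (-0.3865 + 0.6058i)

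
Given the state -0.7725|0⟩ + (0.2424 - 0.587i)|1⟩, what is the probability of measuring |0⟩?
0.5968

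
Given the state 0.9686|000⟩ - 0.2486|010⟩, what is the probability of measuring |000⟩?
0.9382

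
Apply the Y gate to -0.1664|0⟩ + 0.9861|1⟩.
-0.9861i|0⟩ - 0.1664i|1⟩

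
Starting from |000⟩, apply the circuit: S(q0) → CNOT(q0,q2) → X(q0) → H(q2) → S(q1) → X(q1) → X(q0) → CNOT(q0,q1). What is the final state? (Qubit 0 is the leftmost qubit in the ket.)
1/√2|010⟩ + 1/√2|011⟩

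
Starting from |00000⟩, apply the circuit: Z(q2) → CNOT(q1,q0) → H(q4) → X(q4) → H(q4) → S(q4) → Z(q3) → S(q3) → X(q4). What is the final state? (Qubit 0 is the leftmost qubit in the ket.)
|00001⟩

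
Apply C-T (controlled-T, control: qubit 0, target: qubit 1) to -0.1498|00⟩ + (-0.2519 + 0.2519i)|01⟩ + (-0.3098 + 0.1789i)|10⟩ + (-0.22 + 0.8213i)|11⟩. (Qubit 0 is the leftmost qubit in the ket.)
-0.1498|00⟩ + (-0.2519 + 0.2519i)|01⟩ + (-0.3098 + 0.1789i)|10⟩ + (-0.7363 + 0.4252i)|11⟩

C-T leaves the control-|0⟩ kets |00⟩, |01⟩ unchanged and applies T to qubit 1 on the control-|1⟩ pair (|10⟩, |11⟩).
T = [[1, 0], [0, (1/√2 + (1/√2)i)]].
With a = amp(|10⟩) = (-0.3098 + 0.1789i) and b = amp(|11⟩) = (-0.22 + 0.8213i):
new amp(|10⟩) = (1)·a = (-0.3098 + 0.1789i)
new amp(|11⟩) = (1/√2 + (1/√2)i)·b = (-0.7363 + 0.4252i)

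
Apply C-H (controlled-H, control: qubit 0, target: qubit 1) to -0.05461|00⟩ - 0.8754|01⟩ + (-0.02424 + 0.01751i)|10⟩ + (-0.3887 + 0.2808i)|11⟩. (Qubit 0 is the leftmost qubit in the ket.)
-0.05461|00⟩ - 0.8754|01⟩ + (-0.292 + 0.2109i)|10⟩ + (0.2577 - 0.1862i)|11⟩

C-H leaves the control-|0⟩ kets |00⟩, |01⟩ unchanged and applies H to qubit 1 on the control-|1⟩ pair (|10⟩, |11⟩).
H = [[1/√2, 1/√2], [1/√2, -1/√2]].
With a = amp(|10⟩) = (-0.02424 + 0.01751i) and b = amp(|11⟩) = (-0.3887 + 0.2808i):
new amp(|10⟩) = (1/√2)·a + (1/√2)·b = (-0.292 + 0.2109i)
new amp(|11⟩) = (1/√2)·a + (-1/√2)·b = (0.2577 - 0.1862i)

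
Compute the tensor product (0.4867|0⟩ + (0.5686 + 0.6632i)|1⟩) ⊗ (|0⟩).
0.4867|00⟩ + (0.5686 + 0.6632i)|10⟩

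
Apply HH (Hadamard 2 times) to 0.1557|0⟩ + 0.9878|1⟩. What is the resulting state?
0.1557|0⟩ + 0.9878|1⟩

H² = I, so an even number of Hadamards cancels: H^2 = I and the state is unchanged.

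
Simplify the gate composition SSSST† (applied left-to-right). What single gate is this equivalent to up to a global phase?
T†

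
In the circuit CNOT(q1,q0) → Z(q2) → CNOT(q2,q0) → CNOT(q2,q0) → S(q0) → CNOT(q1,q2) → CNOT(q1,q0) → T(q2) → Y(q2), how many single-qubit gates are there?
4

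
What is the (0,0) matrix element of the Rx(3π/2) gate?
-1/√2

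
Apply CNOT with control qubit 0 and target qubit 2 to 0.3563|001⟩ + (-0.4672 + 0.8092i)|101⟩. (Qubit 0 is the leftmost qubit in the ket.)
0.3563|001⟩ + (-0.4672 + 0.8092i)|100⟩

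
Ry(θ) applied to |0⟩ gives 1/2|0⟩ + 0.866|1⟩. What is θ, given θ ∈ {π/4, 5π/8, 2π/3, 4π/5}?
2π/3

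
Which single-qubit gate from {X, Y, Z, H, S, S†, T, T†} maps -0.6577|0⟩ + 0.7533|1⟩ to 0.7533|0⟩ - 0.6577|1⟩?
X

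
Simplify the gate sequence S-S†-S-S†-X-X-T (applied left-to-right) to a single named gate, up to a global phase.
T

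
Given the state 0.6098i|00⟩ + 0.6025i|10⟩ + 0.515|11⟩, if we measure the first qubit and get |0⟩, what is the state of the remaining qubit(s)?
i|0⟩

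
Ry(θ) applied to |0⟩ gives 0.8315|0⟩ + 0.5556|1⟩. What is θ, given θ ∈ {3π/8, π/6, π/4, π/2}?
3π/8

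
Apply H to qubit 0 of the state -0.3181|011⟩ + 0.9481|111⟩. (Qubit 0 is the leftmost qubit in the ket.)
0.4455|011⟩ - 0.8953|111⟩

H on qubit 0 mixes each pair of kets that differ only in qubit 0: amplitudes (a, b) of (|…0…⟩, |…1…⟩) become ((a + b)/√2, (a − b)/√2). Kets absent from the input have amplitude 0.
(|011⟩, |111⟩): (a, b) = (-0.3181, 0.9481) → (0.4455, -0.8953)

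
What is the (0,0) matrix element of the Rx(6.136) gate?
-0.9973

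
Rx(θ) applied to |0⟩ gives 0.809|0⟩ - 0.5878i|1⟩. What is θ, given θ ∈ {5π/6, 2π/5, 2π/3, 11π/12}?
2π/5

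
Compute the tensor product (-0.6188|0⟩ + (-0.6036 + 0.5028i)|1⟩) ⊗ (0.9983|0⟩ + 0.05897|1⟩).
-0.6177|00⟩ - 0.03649|01⟩ + (-0.6026 + 0.5019i)|10⟩ + (-0.03559 + 0.02965i)|11⟩

amp(|b₁b₂…⟩) = product of the factor amplitudes for bits b₁, b₂, …; only kets whose every factor amplitude is nonzero survive.
|00⟩: (-0.6188)(0.9983) = -0.6177
|01⟩: (-0.6188)(0.05897) = -0.03649
|10⟩: (-0.6036 + 0.5028i)(0.9983) = (-0.6026 + 0.5019i)
|11⟩: (-0.6036 + 0.5028i)(0.05897) = (-0.03559 + 0.02965i)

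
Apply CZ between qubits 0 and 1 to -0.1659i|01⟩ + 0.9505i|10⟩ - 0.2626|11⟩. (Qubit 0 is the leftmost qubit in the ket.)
-0.1659i|01⟩ + 0.9505i|10⟩ + 0.2626|11⟩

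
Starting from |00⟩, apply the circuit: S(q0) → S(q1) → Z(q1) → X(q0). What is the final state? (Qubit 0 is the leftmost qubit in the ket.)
|10⟩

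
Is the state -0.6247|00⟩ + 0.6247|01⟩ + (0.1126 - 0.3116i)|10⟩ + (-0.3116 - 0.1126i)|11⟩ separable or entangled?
Entangled

Writing the state as a|00⟩ + b|01⟩ + c|10⟩ + d|11⟩, it is a product state iff ad − bc = 0.
Here (a, b, c, d) = (-0.6247, 0.6247, (0.1126 - 0.3116i), (-0.3116 - 0.1126i)): ad − bc = (-0.6247)(-0.3116 - 0.1126i) − (0.6247)(0.1126 - 0.3116i) = (0.1243 + 0.265i) ≠ 0, so the state is entangled.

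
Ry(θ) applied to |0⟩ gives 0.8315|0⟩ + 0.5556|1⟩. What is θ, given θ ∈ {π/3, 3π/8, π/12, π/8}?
3π/8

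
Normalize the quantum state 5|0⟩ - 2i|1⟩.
0.9285|0⟩ - 0.3714i|1⟩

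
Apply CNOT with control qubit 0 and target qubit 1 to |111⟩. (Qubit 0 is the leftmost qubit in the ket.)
|101⟩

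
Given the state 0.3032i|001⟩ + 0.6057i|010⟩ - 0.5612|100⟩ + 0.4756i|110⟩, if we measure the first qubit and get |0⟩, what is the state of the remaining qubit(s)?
0.4476i|01⟩ + 0.8942i|10⟩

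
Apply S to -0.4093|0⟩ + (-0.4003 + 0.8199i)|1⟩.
-0.4093|0⟩ + (-0.8199 - 0.4003i)|1⟩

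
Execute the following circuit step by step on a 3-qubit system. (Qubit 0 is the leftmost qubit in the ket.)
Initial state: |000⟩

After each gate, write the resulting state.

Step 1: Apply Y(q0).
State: i|100⟩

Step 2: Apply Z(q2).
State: i|100⟩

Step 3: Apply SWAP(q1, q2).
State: i|100⟩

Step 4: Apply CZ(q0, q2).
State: i|100⟩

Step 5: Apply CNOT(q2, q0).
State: i|100⟩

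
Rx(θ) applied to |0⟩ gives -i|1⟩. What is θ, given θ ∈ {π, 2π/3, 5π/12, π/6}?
π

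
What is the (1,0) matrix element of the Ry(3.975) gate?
0.9144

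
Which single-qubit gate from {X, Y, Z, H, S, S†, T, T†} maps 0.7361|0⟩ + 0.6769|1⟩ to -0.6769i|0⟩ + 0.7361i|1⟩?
Y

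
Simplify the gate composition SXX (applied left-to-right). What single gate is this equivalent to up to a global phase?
S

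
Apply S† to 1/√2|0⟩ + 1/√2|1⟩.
1/√2|0⟩ - (1/√2)i|1⟩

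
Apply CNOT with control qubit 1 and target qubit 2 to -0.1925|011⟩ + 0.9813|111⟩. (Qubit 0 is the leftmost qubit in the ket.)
-0.1925|010⟩ + 0.9813|110⟩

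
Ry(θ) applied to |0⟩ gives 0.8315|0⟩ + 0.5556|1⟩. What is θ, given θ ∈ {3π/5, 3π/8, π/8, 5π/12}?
3π/8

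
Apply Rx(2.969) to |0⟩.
0.08619|0⟩ - 0.9963i|1⟩

Rx(2.969) = [[cos(θ/2), −i·sin(θ/2)], [−i·sin(θ/2), cos(θ/2)]]; θ = 2.969, cos(θ/2) ≈ 0.0861893, sin(θ/2) ≈ 0.996279.
With a = amp(|0⟩) = 1 and b = amp(|1⟩) = 0:
new amp(|0⟩) = (0.0861893)·a + (-0.996279i)·b = 0.08619
new amp(|1⟩) = (-0.996279i)·a + (0.0861893)·b = -0.9963i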